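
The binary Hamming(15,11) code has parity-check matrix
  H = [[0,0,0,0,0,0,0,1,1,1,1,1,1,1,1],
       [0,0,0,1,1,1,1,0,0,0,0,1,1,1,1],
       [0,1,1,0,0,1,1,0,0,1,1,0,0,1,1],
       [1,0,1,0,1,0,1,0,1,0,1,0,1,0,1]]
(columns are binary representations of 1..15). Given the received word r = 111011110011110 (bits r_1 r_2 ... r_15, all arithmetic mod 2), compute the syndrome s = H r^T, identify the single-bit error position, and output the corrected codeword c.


s = (1, 0, 0, 0)^T, error position = 8, corrected codeword c = 111011100011110

Compute s = H r^T mod 2 one row at a time:
  s_1 = 1 + 0 + 0 + 1 + 1 + 1 + 1 + 0 = 5 ≡ 1 (mod 2).
  s_2 = 0 + 1 + 1 + 1 + 1 + 1 + 1 + 0 = 6 ≡ 0 (mod 2).
  s_3 = 1 + 1 + 1 + 1 + 0 + 1 + 1 + 0 = 6 ≡ 0 (mod 2).
  s_4 = 1 + 1 + 1 + 1 + 0 + 1 + 1 + 0 = 6 ≡ 0 (mod 2).
s = (1, 0, 0, 0)^T — this equals column 8 of H (binary 1000), so error is at position 8.
Correct: flip bit 8 of r = 111011110011110 to get c = 111011100011110.


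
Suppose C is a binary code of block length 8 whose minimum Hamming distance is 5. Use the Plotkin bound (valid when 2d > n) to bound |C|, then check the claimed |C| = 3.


Plotkin bound M ≤ 4; given |C| = 3 ≤ bound (satisfied).

Check applicability: 2d = 10, n = 8.
2d − n = 2 > 0, so Plotkin applies.
Compute d/(2d−n) = 5/2 ≈ 2.5000.
⌊d/(2d−n)⌋ = 2.
Plotkin bound: M ≤ 2·2 = 4.
Given |C| = 3, check: satisfied.
This |C| is below the Plotkin bound.


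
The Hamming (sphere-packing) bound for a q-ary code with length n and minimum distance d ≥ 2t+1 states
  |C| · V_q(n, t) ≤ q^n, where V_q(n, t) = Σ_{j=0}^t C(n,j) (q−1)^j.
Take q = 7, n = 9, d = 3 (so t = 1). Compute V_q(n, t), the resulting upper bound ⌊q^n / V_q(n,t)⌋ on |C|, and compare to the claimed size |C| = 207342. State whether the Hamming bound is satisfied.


V_q(n, t) = 55, q^n = 40353607, Hamming bound = 733701, |C| = 207342 ≤ bound (satisfied).

Step 1: Compute V_q(n, t) = Σ_{j=0}^1 C(n, j) (q−1)^j.
  j = 0: C(9,0)·(6)^0 = 1·1 = 1.
  j = 1: C(9,1)·(6)^1 = 9·6 = 54.
  V_q(n, t) = 1 + 54 = 55.
Step 2: q^n = 7^9 = 40353607.
Step 3: Hamming bound ⌊q^n / V_q(n,t)⌋ = ⌊40353607/55⌋ = 733701.
Step 4: Compare |C| = 207342 to 733701: satisfied.
The claimed |C| lies below the Hamming bound.


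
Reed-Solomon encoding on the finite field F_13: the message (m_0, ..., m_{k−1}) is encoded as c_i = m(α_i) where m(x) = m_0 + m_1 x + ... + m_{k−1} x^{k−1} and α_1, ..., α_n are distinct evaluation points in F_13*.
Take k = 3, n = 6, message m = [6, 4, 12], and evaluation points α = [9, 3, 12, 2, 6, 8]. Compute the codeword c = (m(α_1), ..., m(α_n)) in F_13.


c = [0, 9, 1, 10, 7, 0]

Message polynomial: m(x) = 6 + 4·x + 12·x^2 (mod 13).
For each evaluation point α_i, compute m(α_i) mod 13:
  α_1 = 9: Horner steps 12 → 8 → 0, so m(9) = 0.
  α_2 = 3: Horner steps 12 → 1 → 9, so m(3) = 9.
  α_3 = 12: Horner steps 12 → 5 → 1, so m(12) = 1.
  α_4 = 2: Horner steps 12 → 2 → 10, so m(2) = 10.
  α_5 = 6: Horner steps 12 → 11 → 7, so m(6) = 7.
  α_6 = 8: Horner steps 12 → 9 → 0, so m(8) = 0.
Codeword c = [0, 9, 1, 10, 7, 0] ∈ F_13^6.


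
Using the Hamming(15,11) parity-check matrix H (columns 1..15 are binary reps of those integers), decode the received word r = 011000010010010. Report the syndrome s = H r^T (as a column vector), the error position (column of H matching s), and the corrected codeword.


s = (1, 1, 0, 0)^T, error position = 12, corrected codeword c = 011000010011010

Compute s = H r^T mod 2 one row at a time:
  s_1 = 1 + 0 + 0 + 1 + 0 + 0 + 1 + 0 = 3 ≡ 1 (mod 2).
  s_2 = 0 + 0 + 0 + 0 + 0 + 0 + 1 + 0 = 1 ≡ 1 (mod 2).
  s_3 = 1 + 1 + 0 + 0 + 0 + 1 + 1 + 0 = 4 ≡ 0 (mod 2).
  s_4 = 0 + 1 + 0 + 0 + 0 + 1 + 0 + 0 = 2 ≡ 0 (mod 2).
s = (1, 1, 0, 0)^T — this equals column 12 of H (binary 1100), so error is at position 12.
Correct: flip bit 12 of r = 011000010010010 to get c = 011000010011010.


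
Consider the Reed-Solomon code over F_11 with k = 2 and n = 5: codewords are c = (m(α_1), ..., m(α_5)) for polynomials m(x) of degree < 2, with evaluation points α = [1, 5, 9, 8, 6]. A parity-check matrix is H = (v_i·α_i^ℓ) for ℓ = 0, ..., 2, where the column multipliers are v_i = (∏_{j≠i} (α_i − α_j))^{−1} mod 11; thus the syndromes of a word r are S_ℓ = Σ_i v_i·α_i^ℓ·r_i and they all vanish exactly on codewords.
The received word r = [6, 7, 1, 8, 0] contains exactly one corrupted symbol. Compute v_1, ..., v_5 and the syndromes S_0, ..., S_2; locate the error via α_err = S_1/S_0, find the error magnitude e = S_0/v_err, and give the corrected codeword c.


S = (9, 9, 9), error at position 1, error magnitude e = 4, c = [2, 7, 1, 8, 0].

Step 1: column multipliers v_i = (∏_{j≠i}(α_i − α_j))^{−1} mod 11.
  i = 1 (α = 1): (1−5)(1−9)(1−8)(1−6) = (−4)·(−8)·(−7)·(−5) = 1120 ≡ 9, so v_1 = 9^{−1} = 5 (mod 11).
  i = 2 (α = 5): (5−1)(5−9)(5−8)(5−6) = 4·(−4)·(−3)·(−1) = −48 ≡ 7, so v_2 = 7^{−1} = 8 (mod 11).
  i = 3 (α = 9): (9−1)(9−5)(9−8)(9−6) = 8·4·1·3 = 96 ≡ 8, so v_3 = 8^{−1} = 7 (mod 11).
  i = 4 (α = 8): (8−1)(8−5)(8−9)(8−6) = 7·3·(−1)·2 = −42 ≡ 2, so v_4 = 2^{−1} = 6 (mod 11).
  i = 5 (α = 6): (6−1)(6−5)(6−9)(6−8) = 5·1·(−3)·(−2) = 30 ≡ 8, so v_5 = 8^{−1} = 7 (mod 11).
  v = [5, 8, 7, 6, 7].
Step 2: syndromes of r = [6, 7, 1, 8, 0] (all sums mod 11).
  S_0 = Σ v_i r_i = 5·6 + 8·7 + 7·1 + 6·8 + 7·0 = 141 ≡ 9.
  S_1 = Σ v_i α_i r_i = 5·1·6 + 8·5·7 + 7·9·1 + 6·8·8 + 7·6·0 = 757 ≡ 9.
  α_i^2 mod 11 = [1, 3, 4, 9, 3].
  S_2 = Σ v_i α_i^2 r_i = 5·1·6 + 8·3·7 + 7·4·1 + 6·9·8 + 7·3·0 = 658 ≡ 9.
  S = (9, 9, 9) ≠ 0, so r is not a codeword (an error is present).
Step 3: locate the error. For a single error e at position i, S_ℓ = v_i·e·α_i^ℓ, so α_err = S_1/S_0.
  S_0^{−1} = 9^{−1} = 5 (mod 11), so α_err = 9·5 = 45 ≡ 1 = α_1. Error position i = 1.
  Consistency check: S_2/S_1 = 9·5 = 45 ≡ 1 = α_err ✓ (single-error assumption holds).
Step 4: error magnitude e = S_0/v_1 = S_0·∏_{j≠1}(α_1 − α_j) = 9·9 = 81 ≡ 4 (mod 11).
Step 5: correct position 1: c_1 = r_1 − e = 6 − 4 ≡ 2 (mod 11). Hence c = [2, 7, 1, 8, 0].
  Check: interpolating c through the α_i gives m(x) = 9 + 4·x (degree < 2) with m(α_i) = c_i for every i, so c is indeed a codeword.


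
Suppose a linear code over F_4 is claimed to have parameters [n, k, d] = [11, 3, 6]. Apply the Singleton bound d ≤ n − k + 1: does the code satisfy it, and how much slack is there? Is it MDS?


Singleton RHS = n − k + 1 = 9, slack = 3, bound satisfied, not MDS.

Singleton bound: d ≤ n − k + 1.
Here n = 11, k = 3, so n − k + 1 = 9.
Given d = 6, check d ≤ 9: YES.
Slack = (n − k + 1) − d = 3.
The code is NOT MDS (slack = 3 > 0).
Description: the claimed parameters are [11, 3, 6]_4; such a code would be non-MDS.


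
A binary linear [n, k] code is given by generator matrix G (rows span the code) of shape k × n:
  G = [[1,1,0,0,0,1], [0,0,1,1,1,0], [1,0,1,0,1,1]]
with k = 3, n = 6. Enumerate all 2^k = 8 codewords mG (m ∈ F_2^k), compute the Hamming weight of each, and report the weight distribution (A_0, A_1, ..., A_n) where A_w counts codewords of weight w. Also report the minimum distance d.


Weight distribution: A_0 = 1, A_2 = 1, A_3 = 4, A_4 = 1, A_6 = 1. Minimum distance d = 2.

Enumerate all 2^3 = 8 messages m ∈ F_2^3.
For each, compute codeword c = mG in F_2^6, then tally its weight.
  m = 000 → c = 000000, weight = 0.
  m = 100 → c = 110001, weight = 3.
  m = 010 → c = 001110, weight = 3.
  m = 110 → c = 111111, weight = 6.
  m = 001 → c = 101011, weight = 4.
  m = 101 → c = 011010, weight = 3.
  m = 011 → c = 100101, weight = 3.
  m = 111 → c = 010100, weight = 2.
Tally weights:
  weight 0: 1 codewords.
  weight 2: 1 codewords.
  weight 3: 4 codewords.
  weight 4: 1 codewords.
  weight 6: 1 codewords.
Minimum distance d = smallest w > 0 with A_w > 0 = 2.
Sanity: Σ A_w = 8 = 2^3 = 8 ✓.


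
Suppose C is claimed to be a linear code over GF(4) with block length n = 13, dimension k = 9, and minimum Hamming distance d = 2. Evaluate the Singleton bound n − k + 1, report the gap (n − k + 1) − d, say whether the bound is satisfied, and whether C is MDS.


Singleton RHS = n − k + 1 = 5, slack = 3, bound satisfied, not MDS.

Singleton bound: d ≤ n − k + 1.
Here n = 13, k = 9, so n − k + 1 = 5.
Given d = 2, check d ≤ 5: YES.
Slack = (n − k + 1) − d = 3.
The code is NOT MDS (slack = 3 > 0).
Description: the claimed parameters are [13, 9, 2]_4; such a code would be non-MDS.


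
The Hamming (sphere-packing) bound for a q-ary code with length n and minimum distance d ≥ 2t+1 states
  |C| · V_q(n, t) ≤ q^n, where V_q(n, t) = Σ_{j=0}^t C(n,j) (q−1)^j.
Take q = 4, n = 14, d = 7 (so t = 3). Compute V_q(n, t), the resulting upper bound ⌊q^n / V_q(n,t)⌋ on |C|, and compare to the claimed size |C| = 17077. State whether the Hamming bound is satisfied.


V_q(n, t) = 10690, q^n = 268435456, Hamming bound = 25110, |C| = 17077 ≤ bound (satisfied).

Step 1: Compute V_q(n, t) = Σ_{j=0}^3 C(n, j) (q−1)^j.
  j = 0: C(14,0)·(3)^0 = 1·1 = 1.
  j = 1: C(14,1)·(3)^1 = 14·3 = 42.
  j = 2: C(14,2)·(3)^2 = 91·9 = 819.
  j = 3: C(14,3)·(3)^3 = 364·27 = 9828.
  V_q(n, t) = 1 + 42 + 819 + 9828 = 10690.
Step 2: q^n = 4^14 = 268435456.
Step 3: Hamming bound ⌊q^n / V_q(n,t)⌋ = ⌊268435456/10690⌋ = 25110.
Step 4: Compare |C| = 17077 to 25110: satisfied.
The claimed |C| lies below the Hamming bound.


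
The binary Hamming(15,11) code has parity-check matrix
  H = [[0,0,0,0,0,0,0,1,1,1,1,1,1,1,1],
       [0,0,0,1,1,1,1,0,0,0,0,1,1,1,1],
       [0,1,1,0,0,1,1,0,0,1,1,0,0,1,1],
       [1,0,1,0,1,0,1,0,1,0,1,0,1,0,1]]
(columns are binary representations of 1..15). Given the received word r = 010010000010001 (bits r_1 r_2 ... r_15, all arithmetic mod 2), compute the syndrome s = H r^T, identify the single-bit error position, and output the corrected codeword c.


s = (0, 0, 1, 1)^T, error position = 3, corrected codeword c = 011010000010001

Compute s = H r^T mod 2 one row at a time:
  s_1 = 0 + 0 + 0 + 1 + 0 + 0 + 0 + 1 = 2 ≡ 0 (mod 2).
  s_2 = 0 + 1 + 0 + 0 + 0 + 0 + 0 + 1 = 2 ≡ 0 (mod 2).
  s_3 = 1 + 0 + 0 + 0 + 0 + 1 + 0 + 1 = 3 ≡ 1 (mod 2).
  s_4 = 0 + 0 + 1 + 0 + 0 + 1 + 0 + 1 = 3 ≡ 1 (mod 2).
s = (0, 0, 1, 1)^T — this equals column 3 of H (binary 0011), so error is at position 3.
Correct: flip bit 3 of r = 010010000010001 to get c = 011010000010001.


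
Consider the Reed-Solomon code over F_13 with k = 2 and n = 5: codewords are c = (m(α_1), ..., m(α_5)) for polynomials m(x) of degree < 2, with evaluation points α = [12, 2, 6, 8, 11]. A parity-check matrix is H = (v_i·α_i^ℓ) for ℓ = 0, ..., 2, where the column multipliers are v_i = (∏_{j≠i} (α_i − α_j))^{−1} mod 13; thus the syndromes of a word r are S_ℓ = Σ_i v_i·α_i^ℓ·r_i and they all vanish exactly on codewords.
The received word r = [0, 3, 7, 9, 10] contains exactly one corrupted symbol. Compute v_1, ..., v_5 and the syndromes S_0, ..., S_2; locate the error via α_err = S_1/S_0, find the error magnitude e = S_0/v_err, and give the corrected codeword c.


S = (3, 7, 12), error at position 5, error magnitude e = 11, c = [0, 3, 7, 9, 12].

Step 1: column multipliers v_i = (∏_{j≠i}(α_i − α_j))^{−1} mod 13.
  i = 1 (α = 12): (12−2)(12−6)(12−8)(12−11) = 10·6·4·1 = 240 ≡ 6, so v_1 = 6^{−1} = 11 (mod 13).
  i = 2 (α = 2): (2−12)(2−6)(2−8)(2−11) = (−10)·(−4)·(−6)·(−9) = 2160 ≡ 2, so v_2 = 2^{−1} = 7 (mod 13).
  i = 3 (α = 6): (6−12)(6−2)(6−8)(6−11) = (−6)·4·(−2)·(−5) = −240 ≡ 7, so v_3 = 7^{−1} = 2 (mod 13).
  i = 4 (α = 8): (8−12)(8−2)(8−6)(8−11) = (−4)·6·2·(−3) = 144 ≡ 1, so v_4 = 1^{−1} = 1 (mod 13).
  i = 5 (α = 11): (11−12)(11−2)(11−6)(11−8) = (−1)·9·5·3 = −135 ≡ 8, so v_5 = 8^{−1} = 5 (mod 13).
  v = [11, 7, 2, 1, 5].
Step 2: syndromes of r = [0, 3, 7, 9, 10] (all sums mod 13).
  S_0 = Σ v_i r_i = 11·0 + 7·3 + 2·7 + 1·9 + 5·10 = 94 ≡ 3.
  S_1 = Σ v_i α_i r_i = 11·12·0 + 7·2·3 + 2·6·7 + 1·8·9 + 5·11·10 = 748 ≡ 7.
  α_i^2 mod 13 = [1, 4, 10, 12, 4].
  S_2 = Σ v_i α_i^2 r_i = 11·1·0 + 7·4·3 + 2·10·7 + 1·12·9 + 5·4·10 = 532 ≡ 12.
  S = (3, 7, 12) ≠ 0, so r is not a codeword (an error is present).
Step 3: locate the error. For a single error e at position i, S_ℓ = v_i·e·α_i^ℓ, so α_err = S_1/S_0.
  S_0^{−1} = 3^{−1} = 9 (mod 13), so α_err = 7·9 = 63 ≡ 11 = α_5. Error position i = 5.
  Consistency check: S_2/S_1 = 12·2 = 24 ≡ 11 = α_err ✓ (single-error assumption holds).
Step 4: error magnitude e = S_0/v_5 = S_0·∏_{j≠5}(α_5 − α_j) = 3·8 = 24 ≡ 11 (mod 13).
Step 5: correct position 5: c_5 = r_5 − e = 10 − 11 ≡ 12 (mod 13). Hence c = [0, 3, 7, 9, 12].
  Check: interpolating c through the α_i gives m(x) = 1 + 1·x (degree < 2) with m(α_i) = c_i for every i, so c is indeed a codeword.


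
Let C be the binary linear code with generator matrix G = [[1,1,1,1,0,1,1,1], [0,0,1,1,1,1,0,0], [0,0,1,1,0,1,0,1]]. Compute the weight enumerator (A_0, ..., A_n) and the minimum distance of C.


Weight distribution: A_0 = 1, A_2 = 1, A_3 = 1, A_4 = 2, A_5 = 1, A_7 = 2. Minimum distance d = 2.

Enumerate all 2^3 = 8 messages m ∈ F_2^3.
For each, compute codeword c = mG in F_2^8, then tally its weight.
  m = 000 → c = 00000000, weight = 0.
  m = 100 → c = 11110111, weight = 7.
  m = 010 → c = 00111100, weight = 4.
  m = 110 → c = 11001011, weight = 5.
  m = 001 → c = 00110101, weight = 4.
  m = 101 → c = 11000010, weight = 3.
  m = 011 → c = 00001001, weight = 2.
  m = 111 → c = 11111110, weight = 7.
Tally weights:
  weight 0: 1 codewords.
  weight 2: 1 codewords.
  weight 3: 1 codewords.
  weight 4: 2 codewords.
  weight 5: 1 codewords.
  weight 7: 2 codewords.
Minimum distance d = smallest w > 0 with A_w > 0 = 2.
Sanity: Σ A_w = 8 = 2^3 = 8 ✓.


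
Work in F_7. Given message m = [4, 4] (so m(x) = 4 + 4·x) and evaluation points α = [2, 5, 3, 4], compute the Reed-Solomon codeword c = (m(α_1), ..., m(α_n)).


c = [5, 3, 2, 6]

Message polynomial: m(x) = 4 + 4·x (mod 7).
For each evaluation point α_i, compute m(α_i) mod 7:
  α_1 = 2: Horner steps 4 → 5, so m(2) = 5.
  α_2 = 5: Horner steps 4 → 3, so m(5) = 3.
  α_3 = 3: Horner steps 4 → 2, so m(3) = 2.
  α_4 = 4: Horner steps 4 → 6, so m(4) = 6.
Codeword c = [5, 3, 2, 6] ∈ F_7^4.


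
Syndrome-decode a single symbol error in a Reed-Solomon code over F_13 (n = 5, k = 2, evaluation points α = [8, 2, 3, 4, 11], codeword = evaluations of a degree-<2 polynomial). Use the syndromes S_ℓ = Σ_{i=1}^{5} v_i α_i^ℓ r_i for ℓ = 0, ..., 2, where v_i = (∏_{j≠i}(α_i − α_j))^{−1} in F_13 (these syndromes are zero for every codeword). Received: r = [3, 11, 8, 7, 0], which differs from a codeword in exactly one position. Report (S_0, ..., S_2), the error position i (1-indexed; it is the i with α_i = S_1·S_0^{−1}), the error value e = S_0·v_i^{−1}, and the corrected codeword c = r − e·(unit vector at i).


S = (7, 1, 2), error at position 2, error magnitude e = 2, c = [3, 9, 8, 7, 0].

Step 1: column multipliers v_i = (∏_{j≠i}(α_i − α_j))^{−1} mod 13.
  i = 1 (α = 8): (8−2)(8−3)(8−4)(8−11) = 6·5·4·(−3) = −360 ≡ 4, so v_1 = 4^{−1} = 10 (mod 13).
  i = 2 (α = 2): (2−8)(2−3)(2−4)(2−11) = (−6)·(−1)·(−2)·(−9) = 108 ≡ 4, so v_2 = 4^{−1} = 10 (mod 13).
  i = 3 (α = 3): (3−8)(3−2)(3−4)(3−11) = (−5)·1·(−1)·(−8) = −40 ≡ 12, so v_3 = 12^{−1} = 12 (mod 13).
  i = 4 (α = 4): (4−8)(4−2)(4−3)(4−11) = (−4)·2·1·(−7) = 56 ≡ 4, so v_4 = 4^{−1} = 10 (mod 13).
  i = 5 (α = 11): (11−8)(11−2)(11−3)(11−4) = 3·9·8·7 = 1512 ≡ 4, so v_5 = 4^{−1} = 10 (mod 13).
  v = [10, 10, 12, 10, 10].
Step 2: syndromes of r = [3, 11, 8, 7, 0] (all sums mod 13).
  S_0 = Σ v_i r_i = 10·3 + 10·11 + 12·8 + 10·7 + 10·0 = 306 ≡ 7.
  S_1 = Σ v_i α_i r_i = 10·8·3 + 10·2·11 + 12·3·8 + 10·4·7 + 10·11·0 = 1028 ≡ 1.
  α_i^2 mod 13 = [12, 4, 9, 3, 4].
  S_2 = Σ v_i α_i^2 r_i = 10·12·3 + 10·4·11 + 12·9·8 + 10·3·7 + 10·4·0 = 1874 ≡ 2.
  S = (7, 1, 2) ≠ 0, so r is not a codeword (an error is present).
Step 3: locate the error. For a single error e at position i, S_ℓ = v_i·e·α_i^ℓ, so α_err = S_1/S_0.
  S_0^{−1} = 7^{−1} = 2 (mod 13), so α_err = 1·2 = 2 ≡ 2 = α_2. Error position i = 2.
  Consistency check: S_2/S_1 = 2·1 = 2 ≡ 2 = α_err ✓ (single-error assumption holds).
Step 4: error magnitude e = S_0/v_2 = S_0·∏_{j≠2}(α_2 − α_j) = 7·4 = 28 ≡ 2 (mod 13).
Step 5: correct position 2: c_2 = r_2 − e = 11 − 2 ≡ 9 (mod 13). Hence c = [3, 9, 8, 7, 0].
  Check: interpolating c through the α_i gives m(x) = 11 + 12·x (degree < 2) with m(α_i) = c_i for every i, so c is indeed a codeword.


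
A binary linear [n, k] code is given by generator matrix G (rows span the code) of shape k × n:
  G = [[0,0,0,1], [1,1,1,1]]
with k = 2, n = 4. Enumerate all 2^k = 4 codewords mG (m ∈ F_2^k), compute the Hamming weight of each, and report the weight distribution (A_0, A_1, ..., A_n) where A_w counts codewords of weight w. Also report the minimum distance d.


Weight distribution: A_0 = 1, A_1 = 1, A_3 = 1, A_4 = 1. Minimum distance d = 1.

Enumerate all 2^2 = 4 messages m ∈ F_2^2.
For each, compute codeword c = mG in F_2^4, then tally its weight.
  m = 00 → c = 0000, weight = 0.
  m = 10 → c = 0001, weight = 1.
  m = 01 → c = 1111, weight = 4.
  m = 11 → c = 1110, weight = 3.
Tally weights:
  weight 0: 1 codewords.
  weight 1: 1 codewords.
  weight 3: 1 codewords.
  weight 4: 1 codewords.
Minimum distance d = smallest w > 0 with A_w > 0 = 1.
Sanity: Σ A_w = 4 = 2^2 = 4 ✓.


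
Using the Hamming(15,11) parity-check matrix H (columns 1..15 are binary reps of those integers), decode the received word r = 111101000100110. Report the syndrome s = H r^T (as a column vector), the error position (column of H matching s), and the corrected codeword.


s = (1, 0, 1, 1)^T, error position = 11, corrected codeword c = 111101000110110

Compute s = H r^T mod 2 one row at a time:
  s_1 = 0 + 0 + 1 + 0 + 0 + 1 + 1 + 0 = 3 ≡ 1 (mod 2).
  s_2 = 1 + 0 + 1 + 0 + 0 + 1 + 1 + 0 = 4 ≡ 0 (mod 2).
  s_3 = 1 + 1 + 1 + 0 + 1 + 0 + 1 + 0 = 5 ≡ 1 (mod 2).
  s_4 = 1 + 1 + 0 + 0 + 0 + 0 + 1 + 0 = 3 ≡ 1 (mod 2).
s = (1, 0, 1, 1)^T — this equals column 11 of H (binary 1011), so error is at position 11.
Correct: flip bit 11 of r = 111101000100110 to get c = 111101000110110.


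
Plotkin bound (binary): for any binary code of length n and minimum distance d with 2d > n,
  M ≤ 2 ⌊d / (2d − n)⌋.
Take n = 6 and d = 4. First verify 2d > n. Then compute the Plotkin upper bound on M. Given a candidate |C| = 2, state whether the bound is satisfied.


Plotkin bound M ≤ 4; given |C| = 2 ≤ bound (satisfied).

Check applicability: 2d = 8, n = 6.
2d − n = 2 > 0, so Plotkin applies.
Compute d/(2d−n) = 4/2 ≈ 2.0000.
⌊d/(2d−n)⌋ = 2.
Plotkin bound: M ≤ 2·2 = 4.
Given |C| = 2, check: satisfied.
This |C| is below the Plotkin bound.


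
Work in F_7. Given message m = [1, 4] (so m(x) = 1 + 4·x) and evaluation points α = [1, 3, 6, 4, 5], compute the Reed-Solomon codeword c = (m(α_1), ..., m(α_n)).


c = [5, 6, 4, 3, 0]

Message polynomial: m(x) = 1 + 4·x (mod 7).
For each evaluation point α_i, compute m(α_i) mod 7:
  α_1 = 1: Horner steps 4 → 5, so m(1) = 5.
  α_2 = 3: Horner steps 4 → 6, so m(3) = 6.
  α_3 = 6: Horner steps 4 → 4, so m(6) = 4.
  α_4 = 4: Horner steps 4 → 3, so m(4) = 3.
  α_5 = 5: Horner steps 4 → 0, so m(5) = 0.
Codeword c = [5, 6, 4, 3, 0] ∈ F_7^5.


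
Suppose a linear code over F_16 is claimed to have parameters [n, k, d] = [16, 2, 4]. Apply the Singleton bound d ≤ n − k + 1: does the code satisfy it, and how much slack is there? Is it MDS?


Singleton RHS = n − k + 1 = 15, slack = 11, bound satisfied, not MDS.

Singleton bound: d ≤ n − k + 1.
Here n = 16, k = 2, so n − k + 1 = 15.
Given d = 4, check d ≤ 15: YES.
Slack = (n − k + 1) − d = 11.
The code is NOT MDS (slack = 11 > 0).
Description: the claimed parameters are [16, 2, 4]_16; such a code would be non-MDS.


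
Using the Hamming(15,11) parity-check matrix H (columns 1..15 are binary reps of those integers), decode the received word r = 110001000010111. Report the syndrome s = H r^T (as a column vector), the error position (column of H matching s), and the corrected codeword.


s = (0, 0, 1, 0)^T, error position = 2, corrected codeword c = 100001000010111

Compute s = H r^T mod 2 one row at a time:
  s_1 = 0 + 0 + 0 + 1 + 0 + 1 + 1 + 1 = 4 ≡ 0 (mod 2).
  s_2 = 0 + 0 + 1 + 0 + 0 + 1 + 1 + 1 = 4 ≡ 0 (mod 2).
  s_3 = 1 + 0 + 1 + 0 + 0 + 1 + 1 + 1 = 5 ≡ 1 (mod 2).
  s_4 = 1 + 0 + 0 + 0 + 0 + 1 + 1 + 1 = 4 ≡ 0 (mod 2).
s = (0, 0, 1, 0)^T — this equals column 2 of H (binary 0010), so error is at position 2.
Correct: flip bit 2 of r = 110001000010111 to get c = 100001000010111.


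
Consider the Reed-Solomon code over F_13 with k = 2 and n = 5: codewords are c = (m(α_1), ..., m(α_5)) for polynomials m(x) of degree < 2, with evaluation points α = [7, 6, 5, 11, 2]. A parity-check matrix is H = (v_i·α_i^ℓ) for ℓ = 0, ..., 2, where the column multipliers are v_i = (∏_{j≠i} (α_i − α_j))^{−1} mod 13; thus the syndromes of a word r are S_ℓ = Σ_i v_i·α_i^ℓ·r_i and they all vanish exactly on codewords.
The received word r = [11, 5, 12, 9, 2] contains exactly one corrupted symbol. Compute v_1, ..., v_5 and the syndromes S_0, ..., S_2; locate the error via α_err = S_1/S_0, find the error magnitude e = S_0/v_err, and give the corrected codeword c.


S = (3, 6, 12), error at position 5, error magnitude e = 8, c = [11, 5, 12, 9, 7].

Step 1: column multipliers v_i = (∏_{j≠i}(α_i − α_j))^{−1} mod 13.
  i = 1 (α = 7): (7−6)(7−5)(7−11)(7−2) = 1·2·(−4)·5 = −40 ≡ 12, so v_1 = 12^{−1} = 12 (mod 13).
  i = 2 (α = 6): (6−7)(6−5)(6−11)(6−2) = (−1)·1·(−5)·4 = 20 ≡ 7, so v_2 = 7^{−1} = 2 (mod 13).
  i = 3 (α = 5): (5−7)(5−6)(5−11)(5−2) = (−2)·(−1)·(−6)·3 = −36 ≡ 3, so v_3 = 3^{−1} = 9 (mod 13).
  i = 4 (α = 11): (11−7)(11−6)(11−5)(11−2) = 4·5·6·9 = 1080 ≡ 1, so v_4 = 1^{−1} = 1 (mod 13).
  i = 5 (α = 2): (2−7)(2−6)(2−5)(2−11) = (−5)·(−4)·(−3)·(−9) = 540 ≡ 7, so v_5 = 7^{−1} = 2 (mod 13).
  v = [12, 2, 9, 1, 2].
Step 2: syndromes of r = [11, 5, 12, 9, 2] (all sums mod 13).
  S_0 = Σ v_i r_i = 12·11 + 2·5 + 9·12 + 1·9 + 2·2 = 263 ≡ 3.
  S_1 = Σ v_i α_i r_i = 12·7·11 + 2·6·5 + 9·5·12 + 1·11·9 + 2·2·2 = 1631 ≡ 6.
  α_i^2 mod 13 = [10, 10, 12, 4, 4].
  S_2 = Σ v_i α_i^2 r_i = 12·10·11 + 2·10·5 + 9·12·12 + 1·4·9 + 2·4·2 = 2768 ≡ 12.
  S = (3, 6, 12) ≠ 0, so r is not a codeword (an error is present).
Step 3: locate the error. For a single error e at position i, S_ℓ = v_i·e·α_i^ℓ, so α_err = S_1/S_0.
  S_0^{−1} = 3^{−1} = 9 (mod 13), so α_err = 6·9 = 54 ≡ 2 = α_5. Error position i = 5.
  Consistency check: S_2/S_1 = 12·11 = 132 ≡ 2 = α_err ✓ (single-error assumption holds).
Step 4: error magnitude e = S_0/v_5 = S_0·∏_{j≠5}(α_5 − α_j) = 3·7 = 21 ≡ 8 (mod 13).
Step 5: correct position 5: c_5 = r_5 − e = 2 − 8 ≡ 7 (mod 13). Hence c = [11, 5, 12, 9, 7].
  Check: interpolating c through the α_i gives m(x) = 8 + 6·x (degree < 2) with m(α_i) = c_i for every i, so c is indeed a codeword.


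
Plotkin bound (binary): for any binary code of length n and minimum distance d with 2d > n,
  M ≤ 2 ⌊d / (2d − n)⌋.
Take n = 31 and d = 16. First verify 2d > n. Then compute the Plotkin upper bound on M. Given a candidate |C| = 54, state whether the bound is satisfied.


Plotkin bound M ≤ 32; given |C| = 54 > bound (violated).

Check applicability: 2d = 32, n = 31.
2d − n = 1 > 0, so Plotkin applies.
Compute d/(2d−n) = 16/1 ≈ 16.0000.
⌊d/(2d−n)⌋ = 16.
Plotkin bound: M ≤ 2·16 = 32.
Given |C| = 54, check: VIOLATED.
This |C| is above the Plotkin bound, so no binary code with n = 31, d = 16 and 54 codewords exists.


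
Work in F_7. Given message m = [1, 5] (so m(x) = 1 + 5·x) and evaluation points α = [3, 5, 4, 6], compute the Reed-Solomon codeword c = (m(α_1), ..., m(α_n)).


c = [2, 5, 0, 3]

Message polynomial: m(x) = 1 + 5·x (mod 7).
For each evaluation point α_i, compute m(α_i) mod 7:
  α_1 = 3: Horner steps 5 → 2, so m(3) = 2.
  α_2 = 5: Horner steps 5 → 5, so m(5) = 5.
  α_3 = 4: Horner steps 5 → 0, so m(4) = 0.
  α_4 = 6: Horner steps 5 → 3, so m(6) = 3.
Codeword c = [2, 5, 0, 3] ∈ F_7^4.


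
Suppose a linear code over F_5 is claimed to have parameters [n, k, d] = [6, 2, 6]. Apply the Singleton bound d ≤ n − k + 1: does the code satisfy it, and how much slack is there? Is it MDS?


Singleton RHS = n − k + 1 = 5, slack = -1, bound violated (no such code; not MDS).

Singleton bound: d ≤ n − k + 1.
Here n = 6, k = 2, so n − k + 1 = 5.
Given d = 6, check d ≤ 5: NO.
Slack = (n − k + 1) − d = -1.
The slack is negative: d = 6 exceeds n − k + 1 = 5 by 1, so the Singleton bound is violated and no linear [6, 2, 6]_5 code can exist. In particular it is not MDS (MDS requires d = n − k + 1 exactly).
Description: the claimed parameters are [6, 2, 6]_5; such a code would be impossible (violates the Singleton bound).


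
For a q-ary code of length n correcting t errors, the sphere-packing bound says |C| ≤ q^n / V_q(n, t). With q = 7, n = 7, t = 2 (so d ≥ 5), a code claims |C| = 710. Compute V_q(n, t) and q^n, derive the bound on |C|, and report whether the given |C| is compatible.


V_q(n, t) = 799, q^n = 823543, Hamming bound = 1030, |C| = 710 ≤ bound (satisfied).

Step 1: Compute V_q(n, t) = Σ_{j=0}^2 C(n, j) (q−1)^j.
  j = 0: C(7,0)·(6)^0 = 1·1 = 1.
  j = 1: C(7,1)·(6)^1 = 7·6 = 42.
  j = 2: C(7,2)·(6)^2 = 21·36 = 756.
  V_q(n, t) = 1 + 42 + 756 = 799.
Step 2: q^n = 7^7 = 823543.
Step 3: Hamming bound ⌊q^n / V_q(n,t)⌋ = ⌊823543/799⌋ = 1030.
Step 4: Compare |C| = 710 to 1030: satisfied.
The claimed |C| lies below the Hamming bound.


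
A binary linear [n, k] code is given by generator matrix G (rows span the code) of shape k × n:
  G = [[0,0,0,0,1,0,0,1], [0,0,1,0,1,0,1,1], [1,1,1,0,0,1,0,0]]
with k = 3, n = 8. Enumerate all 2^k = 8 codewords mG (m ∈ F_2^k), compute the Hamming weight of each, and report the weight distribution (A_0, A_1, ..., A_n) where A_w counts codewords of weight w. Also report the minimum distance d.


Weight distribution: A_0 = 1, A_2 = 2, A_4 = 3, A_6 = 2. Minimum distance d = 2.

Enumerate all 2^3 = 8 messages m ∈ F_2^3.
For each, compute codeword c = mG in F_2^8, then tally its weight.
  m = 000 → c = 00000000, weight = 0.
  m = 100 → c = 00001001, weight = 2.
  m = 010 → c = 00101011, weight = 4.
  m = 110 → c = 00100010, weight = 2.
  m = 001 → c = 11100100, weight = 4.
  m = 101 → c = 11101101, weight = 6.
  m = 011 → c = 11001111, weight = 6.
  m = 111 → c = 11000110, weight = 4.
Tally weights:
  weight 0: 1 codewords.
  weight 2: 2 codewords.
  weight 4: 3 codewords.
  weight 6: 2 codewords.
Minimum distance d = smallest w > 0 with A_w > 0 = 2.
Sanity: Σ A_w = 8 = 2^3 = 8 ✓.


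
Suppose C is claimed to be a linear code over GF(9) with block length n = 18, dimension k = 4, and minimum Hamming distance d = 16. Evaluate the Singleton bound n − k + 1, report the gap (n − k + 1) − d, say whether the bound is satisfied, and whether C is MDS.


Singleton RHS = n − k + 1 = 15, slack = -1, bound violated (no such code; not MDS).

Singleton bound: d ≤ n − k + 1.
Here n = 18, k = 4, so n − k + 1 = 15.
Given d = 16, check d ≤ 15: NO.
Slack = (n − k + 1) − d = -1.
The slack is negative: d = 16 exceeds n − k + 1 = 15 by 1, so the Singleton bound is violated and no linear [18, 4, 16]_9 code can exist. In particular it is not MDS (MDS requires d = n − k + 1 exactly).
Description: the claimed parameters are [18, 4, 16]_9; such a code would be impossible (violates the Singleton bound).


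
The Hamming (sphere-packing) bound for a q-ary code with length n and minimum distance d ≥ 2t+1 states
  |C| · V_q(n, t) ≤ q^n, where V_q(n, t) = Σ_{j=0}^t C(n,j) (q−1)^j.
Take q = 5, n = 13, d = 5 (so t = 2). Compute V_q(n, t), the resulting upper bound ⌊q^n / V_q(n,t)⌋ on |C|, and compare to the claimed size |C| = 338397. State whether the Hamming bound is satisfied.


V_q(n, t) = 1301, q^n = 1220703125, Hamming bound = 938280, |C| = 338397 ≤ bound (satisfied).

Step 1: Compute V_q(n, t) = Σ_{j=0}^2 C(n, j) (q−1)^j.
  j = 0: C(13,0)·(4)^0 = 1·1 = 1.
  j = 1: C(13,1)·(4)^1 = 13·4 = 52.
  j = 2: C(13,2)·(4)^2 = 78·16 = 1248.
  V_q(n, t) = 1 + 52 + 1248 = 1301.
Step 2: q^n = 5^13 = 1220703125.
Step 3: Hamming bound ⌊q^n / V_q(n,t)⌋ = ⌊1220703125/1301⌋ = 938280.
Step 4: Compare |C| = 338397 to 938280: satisfied.
The claimed |C| lies below the Hamming bound.


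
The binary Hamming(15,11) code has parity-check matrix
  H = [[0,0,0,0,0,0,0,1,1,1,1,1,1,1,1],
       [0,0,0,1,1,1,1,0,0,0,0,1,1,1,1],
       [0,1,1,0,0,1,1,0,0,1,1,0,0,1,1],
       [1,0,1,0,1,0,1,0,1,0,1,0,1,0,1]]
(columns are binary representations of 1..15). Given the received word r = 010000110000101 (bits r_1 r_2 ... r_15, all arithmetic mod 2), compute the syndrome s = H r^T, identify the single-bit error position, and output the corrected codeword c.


s = (1, 1, 1, 1)^T, error position = 15, corrected codeword c = 010000110000100

Compute s = H r^T mod 2 one row at a time:
  s_1 = 1 + 0 + 0 + 0 + 0 + 1 + 0 + 1 = 3 ≡ 1 (mod 2).
  s_2 = 0 + 0 + 0 + 1 + 0 + 1 + 0 + 1 = 3 ≡ 1 (mod 2).
  s_3 = 1 + 0 + 0 + 1 + 0 + 0 + 0 + 1 = 3 ≡ 1 (mod 2).
  s_4 = 0 + 0 + 0 + 1 + 0 + 0 + 1 + 1 = 3 ≡ 1 (mod 2).
s = (1, 1, 1, 1)^T — this equals column 15 of H (binary 1111), so error is at position 15.
Correct: flip bit 15 of r = 010000110000101 to get c = 010000110000100.


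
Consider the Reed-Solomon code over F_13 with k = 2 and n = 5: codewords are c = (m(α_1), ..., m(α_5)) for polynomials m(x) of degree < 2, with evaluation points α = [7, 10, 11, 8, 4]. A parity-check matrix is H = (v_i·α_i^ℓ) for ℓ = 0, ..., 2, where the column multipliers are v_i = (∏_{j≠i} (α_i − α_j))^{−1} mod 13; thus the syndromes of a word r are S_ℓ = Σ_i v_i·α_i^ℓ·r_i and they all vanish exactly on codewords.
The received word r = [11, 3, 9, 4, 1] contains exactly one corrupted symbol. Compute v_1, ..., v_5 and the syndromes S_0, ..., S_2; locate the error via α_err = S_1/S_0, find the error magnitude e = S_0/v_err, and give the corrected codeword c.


S = (6, 11, 5), error at position 5, error magnitude e = 8, c = [11, 3, 9, 4, 6].

Step 1: column multipliers v_i = (∏_{j≠i}(α_i − α_j))^{−1} mod 13.
  i = 1 (α = 7): (7−10)(7−11)(7−8)(7−4) = (−3)·(−4)·(−1)·3 = −36 ≡ 3, so v_1 = 3^{−1} = 9 (mod 13).
  i = 2 (α = 10): (10−7)(10−11)(10−8)(10−4) = 3·(−1)·2·6 = −36 ≡ 3, so v_2 = 3^{−1} = 9 (mod 13).
  i = 3 (α = 11): (11−7)(11−10)(11−8)(11−4) = 4·1·3·7 = 84 ≡ 6, so v_3 = 6^{−1} = 11 (mod 13).
  i = 4 (α = 8): (8−7)(8−10)(8−11)(8−4) = 1·(−2)·(−3)·4 = 24 ≡ 11, so v_4 = 11^{−1} = 6 (mod 13).
  i = 5 (α = 4): (4−7)(4−10)(4−11)(4−8) = (−3)·(−6)·(−7)·(−4) = 504 ≡ 10, so v_5 = 10^{−1} = 4 (mod 13).
  v = [9, 9, 11, 6, 4].
Step 2: syndromes of r = [11, 3, 9, 4, 1] (all sums mod 13).
  S_0 = Σ v_i r_i = 9·11 + 9·3 + 11·9 + 6·4 + 4·1 = 253 ≡ 6.
  S_1 = Σ v_i α_i r_i = 9·7·11 + 9·10·3 + 11·11·9 + 6·8·4 + 4·4·1 = 2260 ≡ 11.
  α_i^2 mod 13 = [10, 9, 4, 12, 3].
  S_2 = Σ v_i α_i^2 r_i = 9·10·11 + 9·9·3 + 11·4·9 + 6·12·4 + 4·3·1 = 1929 ≡ 5.
  S = (6, 11, 5) ≠ 0, so r is not a codeword (an error is present).
Step 3: locate the error. For a single error e at position i, S_ℓ = v_i·e·α_i^ℓ, so α_err = S_1/S_0.
  S_0^{−1} = 6^{−1} = 11 (mod 13), so α_err = 11·11 = 121 ≡ 4 = α_5. Error position i = 5.
  Consistency check: S_2/S_1 = 5·6 = 30 ≡ 4 = α_err ✓ (single-error assumption holds).
Step 4: error magnitude e = S_0/v_5 = S_0·∏_{j≠5}(α_5 − α_j) = 6·10 = 60 ≡ 8 (mod 13).
Step 5: correct position 5: c_5 = r_5 − e = 1 − 8 ≡ 6 (mod 13). Hence c = [11, 3, 9, 4, 6].
  Check: interpolating c through the α_i gives m(x) = 8 + 6·x (degree < 2) with m(α_i) = c_i for every i, so c is indeed a codeword.


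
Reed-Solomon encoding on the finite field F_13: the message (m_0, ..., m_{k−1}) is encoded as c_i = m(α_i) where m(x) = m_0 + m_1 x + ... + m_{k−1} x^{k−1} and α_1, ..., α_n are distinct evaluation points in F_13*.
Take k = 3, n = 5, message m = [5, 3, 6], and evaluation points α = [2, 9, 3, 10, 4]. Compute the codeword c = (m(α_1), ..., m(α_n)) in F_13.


c = [9, 11, 3, 11, 9]

Message polynomial: m(x) = 5 + 3·x + 6·x^2 (mod 13).
For each evaluation point α_i, compute m(α_i) mod 13:
  α_1 = 2: Horner steps 6 → 2 → 9, so m(2) = 9.
  α_2 = 9: Horner steps 6 → 5 → 11, so m(9) = 11.
  α_3 = 3: Horner steps 6 → 8 → 3, so m(3) = 3.
  α_4 = 10: Horner steps 6 → 11 → 11, so m(10) = 11.
  α_5 = 4: Horner steps 6 → 1 → 9, so m(4) = 9.
Codeword c = [9, 11, 3, 11, 9] ∈ F_13^5.


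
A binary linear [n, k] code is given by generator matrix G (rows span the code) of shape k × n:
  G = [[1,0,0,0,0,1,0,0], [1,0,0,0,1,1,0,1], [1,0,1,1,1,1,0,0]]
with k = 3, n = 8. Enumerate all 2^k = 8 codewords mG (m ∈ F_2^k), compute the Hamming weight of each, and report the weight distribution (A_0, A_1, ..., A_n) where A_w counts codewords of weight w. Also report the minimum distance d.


Weight distribution: A_0 = 1, A_2 = 2, A_3 = 2, A_4 = 1, A_5 = 2. Minimum distance d = 2.

Enumerate all 2^3 = 8 messages m ∈ F_2^3.
For each, compute codeword c = mG in F_2^8, then tally its weight.
  m = 000 → c = 00000000, weight = 0.
  m = 100 → c = 10000100, weight = 2.
  m = 010 → c = 10001101, weight = 4.
  m = 110 → c = 00001001, weight = 2.
  m = 001 → c = 10111100, weight = 5.
  m = 101 → c = 00111000, weight = 3.
  m = 011 → c = 00110001, weight = 3.
  m = 111 → c = 10110101, weight = 5.
Tally weights:
  weight 0: 1 codewords.
  weight 2: 2 codewords.
  weight 3: 2 codewords.
  weight 4: 1 codewords.
  weight 5: 2 codewords.
Minimum distance d = smallest w > 0 with A_w > 0 = 2.
Sanity: Σ A_w = 8 = 2^3 = 8 ✓.


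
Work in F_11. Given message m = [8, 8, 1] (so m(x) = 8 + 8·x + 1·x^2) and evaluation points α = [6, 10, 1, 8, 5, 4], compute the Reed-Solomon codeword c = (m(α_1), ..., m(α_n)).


c = [4, 1, 6, 4, 7, 1]

Message polynomial: m(x) = 8 + 8·x + 1·x^2 (mod 11).
For each evaluation point α_i, compute m(α_i) mod 11:
  α_1 = 6: Horner steps 1 → 3 → 4, so m(6) = 4.
  α_2 = 10: Horner steps 1 → 7 → 1, so m(10) = 1.
  α_3 = 1: Horner steps 1 → 9 → 6, so m(1) = 6.
  α_4 = 8: Horner steps 1 → 5 → 4, so m(8) = 4.
  α_5 = 5: Horner steps 1 → 2 → 7, so m(5) = 7.
  α_6 = 4: Horner steps 1 → 1 → 1, so m(4) = 1.
Codeword c = [4, 1, 6, 4, 7, 1] ∈ F_11^6.


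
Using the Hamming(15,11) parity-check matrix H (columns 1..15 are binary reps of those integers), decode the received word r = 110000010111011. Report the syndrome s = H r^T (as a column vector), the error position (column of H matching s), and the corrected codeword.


s = (0, 1, 1, 1)^T, error position = 7, corrected codeword c = 110000110111011

Compute s = H r^T mod 2 one row at a time:
  s_1 = 1 + 0 + 1 + 1 + 1 + 0 + 1 + 1 = 6 ≡ 0 (mod 2).
  s_2 = 0 + 0 + 0 + 0 + 1 + 0 + 1 + 1 = 3 ≡ 1 (mod 2).
  s_3 = 1 + 0 + 0 + 0 + 1 + 1 + 1 + 1 = 5 ≡ 1 (mod 2).
  s_4 = 1 + 0 + 0 + 0 + 0 + 1 + 0 + 1 = 3 ≡ 1 (mod 2).
s = (0, 1, 1, 1)^T — this equals column 7 of H (binary 0111), so error is at position 7.
Correct: flip bit 7 of r = 110000010111011 to get c = 110000110111011.


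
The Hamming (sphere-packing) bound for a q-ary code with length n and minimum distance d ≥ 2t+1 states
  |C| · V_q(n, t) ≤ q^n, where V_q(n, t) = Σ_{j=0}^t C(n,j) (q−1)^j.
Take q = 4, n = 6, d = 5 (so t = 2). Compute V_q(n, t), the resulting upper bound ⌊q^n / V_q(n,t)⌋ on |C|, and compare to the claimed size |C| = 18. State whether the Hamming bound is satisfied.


V_q(n, t) = 154, q^n = 4096, Hamming bound = 26, |C| = 18 ≤ bound (satisfied).

Step 1: Compute V_q(n, t) = Σ_{j=0}^2 C(n, j) (q−1)^j.
  j = 0: C(6,0)·(3)^0 = 1·1 = 1.
  j = 1: C(6,1)·(3)^1 = 6·3 = 18.
  j = 2: C(6,2)·(3)^2 = 15·9 = 135.
  V_q(n, t) = 1 + 18 + 135 = 154.
Step 2: q^n = 4^6 = 4096.
Step 3: Hamming bound ⌊q^n / V_q(n,t)⌋ = ⌊4096/154⌋ = 26.
Step 4: Compare |C| = 18 to 26: satisfied.
The claimed |C| lies below the Hamming bound.


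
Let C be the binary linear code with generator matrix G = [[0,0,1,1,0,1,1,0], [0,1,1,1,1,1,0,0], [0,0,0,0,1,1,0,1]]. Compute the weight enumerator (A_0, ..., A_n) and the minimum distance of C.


Weight distribution: A_0 = 1, A_3 = 2, A_4 = 3, A_5 = 2. Minimum distance d = 3.

Enumerate all 2^3 = 8 messages m ∈ F_2^3.
For each, compute codeword c = mG in F_2^8, then tally its weight.
  m = 000 → c = 00000000, weight = 0.
  m = 100 → c = 00110110, weight = 4.
  m = 010 → c = 01111100, weight = 5.
  m = 110 → c = 01001010, weight = 3.
  m = 001 → c = 00001101, weight = 3.
  m = 101 → c = 00111011, weight = 5.
  m = 011 → c = 01110001, weight = 4.
  m = 111 → c = 01000111, weight = 4.
Tally weights:
  weight 0: 1 codewords.
  weight 3: 2 codewords.
  weight 4: 3 codewords.
  weight 5: 2 codewords.
Minimum distance d = smallest w > 0 with A_w > 0 = 3.
Sanity: Σ A_w = 8 = 2^3 = 8 ✓.


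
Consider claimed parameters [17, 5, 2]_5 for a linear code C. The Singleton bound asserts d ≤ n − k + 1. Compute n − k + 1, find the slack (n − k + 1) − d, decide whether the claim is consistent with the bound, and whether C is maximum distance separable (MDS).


Singleton RHS = n − k + 1 = 13, slack = 11, bound satisfied, not MDS.

Singleton bound: d ≤ n − k + 1.
Here n = 17, k = 5, so n − k + 1 = 13.
Given d = 2, check d ≤ 13: YES.
Slack = (n − k + 1) − d = 11.
The code is NOT MDS (slack = 11 > 0).
Description: the claimed parameters are [17, 5, 2]_5; such a code would be non-MDS.


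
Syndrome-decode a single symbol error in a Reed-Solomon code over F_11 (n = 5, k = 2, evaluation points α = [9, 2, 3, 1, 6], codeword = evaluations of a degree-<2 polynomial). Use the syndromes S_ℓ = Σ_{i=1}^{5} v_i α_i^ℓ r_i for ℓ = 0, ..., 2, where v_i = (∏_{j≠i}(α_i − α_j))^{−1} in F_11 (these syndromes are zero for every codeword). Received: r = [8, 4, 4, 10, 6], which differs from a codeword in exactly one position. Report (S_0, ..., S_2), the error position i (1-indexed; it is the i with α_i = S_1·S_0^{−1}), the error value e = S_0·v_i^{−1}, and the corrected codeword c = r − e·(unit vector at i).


S = (6, 1, 2), error at position 2, error magnitude e = 8, c = [8, 7, 4, 10, 6].

Step 1: column multipliers v_i = (∏_{j≠i}(α_i − α_j))^{−1} mod 11.
  i = 1 (α = 9): (9−2)(9−3)(9−1)(9−6) = 7·6·8·3 = 1008 ≡ 7, so v_1 = 7^{−1} = 8 (mod 11).
  i = 2 (α = 2): (2−9)(2−3)(2−1)(2−6) = (−7)·(−1)·1·(−4) = −28 ≡ 5, so v_2 = 5^{−1} = 9 (mod 11).
  i = 3 (α = 3): (3−9)(3−2)(3−1)(3−6) = (−6)·1·2·(−3) = 36 ≡ 3, so v_3 = 3^{−1} = 4 (mod 11).
  i = 4 (α = 1): (1−9)(1−2)(1−3)(1−6) = (−8)·(−1)·(−2)·(−5) = 80 ≡ 3, so v_4 = 3^{−1} = 4 (mod 11).
  i = 5 (α = 6): (6−9)(6−2)(6−3)(6−1) = (−3)·4·3·5 = −180 ≡ 7, so v_5 = 7^{−1} = 8 (mod 11).
  v = [8, 9, 4, 4, 8].
Step 2: syndromes of r = [8, 4, 4, 10, 6] (all sums mod 11).
  S_0 = Σ v_i r_i = 8·8 + 9·4 + 4·4 + 4·10 + 8·6 = 204 ≡ 6.
  S_1 = Σ v_i α_i r_i = 8·9·8 + 9·2·4 + 4·3·4 + 4·1·10 + 8·6·6 = 1024 ≡ 1.
  α_i^2 mod 11 = [4, 4, 9, 1, 3].
  S_2 = Σ v_i α_i^2 r_i = 8·4·8 + 9·4·4 + 4·9·4 + 4·1·10 + 8·3·6 = 728 ≡ 2.
  S = (6, 1, 2) ≠ 0, so r is not a codeword (an error is present).
Step 3: locate the error. For a single error e at position i, S_ℓ = v_i·e·α_i^ℓ, so α_err = S_1/S_0.
  S_0^{−1} = 6^{−1} = 2 (mod 11), so α_err = 1·2 = 2 ≡ 2 = α_2. Error position i = 2.
  Consistency check: S_2/S_1 = 2·1 = 2 ≡ 2 = α_err ✓ (single-error assumption holds).
Step 4: error magnitude e = S_0/v_2 = S_0·∏_{j≠2}(α_2 − α_j) = 6·5 = 30 ≡ 8 (mod 11).
Step 5: correct position 2: c_2 = r_2 − e = 4 − 8 ≡ 7 (mod 11). Hence c = [8, 7, 4, 10, 6].
  Check: interpolating c through the α_i gives m(x) = 2 + 8·x (degree < 2) with m(α_i) = c_i for every i, so c is indeed a codeword.
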